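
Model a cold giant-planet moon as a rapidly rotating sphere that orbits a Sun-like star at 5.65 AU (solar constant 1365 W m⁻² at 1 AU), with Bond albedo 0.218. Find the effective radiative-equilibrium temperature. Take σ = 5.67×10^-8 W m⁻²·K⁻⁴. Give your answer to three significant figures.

Irradiance scales as 1/d², so S = 1365 W m⁻² × (1/5.65)² = 42.76 W m⁻².
Absorbed flux (global mean): S(1−α)/4 = 42.76·0.782/4 = 8.360 W m⁻².
Balancing against σT⁴: T = (8.360/5.67×10⁻⁸)^(1/4) = 110.2 K.

110 K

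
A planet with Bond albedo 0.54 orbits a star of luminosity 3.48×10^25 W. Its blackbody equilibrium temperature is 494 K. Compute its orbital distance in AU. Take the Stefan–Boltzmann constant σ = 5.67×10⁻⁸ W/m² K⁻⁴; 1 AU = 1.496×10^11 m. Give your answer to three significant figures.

0.0649 AU

Required flux: S = 4σT⁴/(1−α) = 29360 W/m².
Then d = [L/(4πS)]^(1/2) = 9.712×10^9 m, i.e. 0.06492 AU.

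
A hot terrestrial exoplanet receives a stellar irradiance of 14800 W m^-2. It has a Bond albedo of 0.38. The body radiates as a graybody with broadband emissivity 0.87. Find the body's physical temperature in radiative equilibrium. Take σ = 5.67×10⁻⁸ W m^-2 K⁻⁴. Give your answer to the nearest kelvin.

Absorbed flux (global mean): S(1−α)/4 = 14800·0.62/4 = 2294 W m^-2.
Equating to εσT⁴ with ε = 0.87: T = (2294/0.87σ)^(1/4) = 464.4 K.

464 kelvin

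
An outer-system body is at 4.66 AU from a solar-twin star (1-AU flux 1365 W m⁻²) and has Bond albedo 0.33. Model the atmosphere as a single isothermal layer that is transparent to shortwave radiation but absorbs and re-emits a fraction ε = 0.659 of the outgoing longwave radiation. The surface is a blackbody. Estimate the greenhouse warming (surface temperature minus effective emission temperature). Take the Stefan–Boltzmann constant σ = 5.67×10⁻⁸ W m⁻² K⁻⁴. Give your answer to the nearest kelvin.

12 kelvin

Irradiance scales as 1/d², so S = 1365 W m⁻² × (1/4.66)² = 62.86 W m⁻².
At the top of the atmosphere, σT_e⁴ = S(1−α)/4 = 10.53 W m⁻², giving T_e = 116.7 K.
Surface balance with a leaky layer gives σT_s⁴ = σT_e⁴·2/(2−ε), so T_s = T_e·[2/(2−0.659)]^(1/4) = 129.0 K.
The atmosphere warms the surface by 12.27 K.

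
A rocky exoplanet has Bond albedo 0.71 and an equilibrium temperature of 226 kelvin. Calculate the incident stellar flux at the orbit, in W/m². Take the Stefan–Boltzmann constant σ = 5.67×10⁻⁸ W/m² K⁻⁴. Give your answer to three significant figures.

2040 W/m²

Invert the energy balance for S: S = 4σT⁴/(1−α).
σT⁴ = 5.67×10⁻⁸·(226)⁴ = 147.9 W/m².
So S = 4×147.9/(1−0.71) = 2040 W/m².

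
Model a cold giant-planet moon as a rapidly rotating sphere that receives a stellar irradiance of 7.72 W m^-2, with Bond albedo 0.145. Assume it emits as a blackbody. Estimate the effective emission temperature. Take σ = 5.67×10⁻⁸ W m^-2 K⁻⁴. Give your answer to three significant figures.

Averaging over the sphere, the absorbed flux is S(1−α)/4 = 1.650 W m^-2.
In equilibrium σT⁴ equals this, so T = 73.45 K.

73.4 K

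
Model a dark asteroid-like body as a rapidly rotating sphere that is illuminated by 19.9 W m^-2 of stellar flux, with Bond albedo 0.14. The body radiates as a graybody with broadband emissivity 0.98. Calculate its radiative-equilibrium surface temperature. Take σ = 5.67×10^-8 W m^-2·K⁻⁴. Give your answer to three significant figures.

93.7 K

Absorbed flux (global mean): S(1−α)/4 = 19.90·0.86/4 = 4.278 W m^-2.
Equating to εσT⁴ with ε = 0.98: T = (4.278/0.98σ)^(1/4) = 93.67 K.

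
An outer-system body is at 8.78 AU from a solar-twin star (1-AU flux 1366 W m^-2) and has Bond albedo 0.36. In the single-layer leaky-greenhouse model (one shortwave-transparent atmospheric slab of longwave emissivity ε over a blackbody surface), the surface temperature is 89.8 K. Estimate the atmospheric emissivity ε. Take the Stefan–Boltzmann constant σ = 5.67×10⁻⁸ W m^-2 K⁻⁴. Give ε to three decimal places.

0.462

Irradiance scales as 1/d², so S = 1366 W m^-2 × (1/8.78)² = 17.72 W m^-2.
First, T_e = [17.72·(1−0.36)/(4σ)]^(1/4) = 84.09 K.
Inverting T_s⁴ = 2T_e⁴/(2−ε): (T_e/T_s)⁴ = 0.7689, so ε = 2(1 − 0.7689) = 0.4621.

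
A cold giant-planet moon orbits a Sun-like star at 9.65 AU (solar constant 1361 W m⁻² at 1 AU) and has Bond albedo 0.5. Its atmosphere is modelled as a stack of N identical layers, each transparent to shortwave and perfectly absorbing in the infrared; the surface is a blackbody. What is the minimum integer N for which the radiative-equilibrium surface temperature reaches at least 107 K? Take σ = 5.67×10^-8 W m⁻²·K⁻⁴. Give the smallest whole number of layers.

4

Flux at the orbit: S = 1361/(9.65)² = 14.62 W m⁻².
Top-of-atmosphere balance: σT_e⁴ = S(1−α)/4 = 1.827 W m⁻² → T_e = 75.34 K.
Since T_s⁴ = (N+1)T_e⁴, we need N ≥ (T_s/T_e)⁴ − 1 = 3.068.
Rounding up, N = 4.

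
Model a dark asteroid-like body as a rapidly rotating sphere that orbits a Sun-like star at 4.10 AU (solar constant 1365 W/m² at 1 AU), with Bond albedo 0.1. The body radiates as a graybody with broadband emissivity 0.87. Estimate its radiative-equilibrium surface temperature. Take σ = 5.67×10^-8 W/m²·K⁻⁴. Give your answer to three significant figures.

139 kelvin

Irradiance scales as 1/d², so S = 1365 W/m² × (1/4.10)² = 81.20 W/m².
Averaging over the sphere, the absorbed flux is S(1−α)/4 = 18.27 W/m².
Radiative balance εσT⁴ = 18.27 gives T = [18.27/(0.87·σ)]^(1/4) = 138.7 K.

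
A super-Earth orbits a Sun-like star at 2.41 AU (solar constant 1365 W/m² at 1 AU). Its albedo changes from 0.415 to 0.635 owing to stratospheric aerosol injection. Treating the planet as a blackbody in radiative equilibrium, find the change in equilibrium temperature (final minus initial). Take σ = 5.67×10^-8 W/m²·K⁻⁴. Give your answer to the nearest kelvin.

Irradiance scales as 1/d², so S = 1365 W/m² × (1/2.41)² = 235.0 W/m².
Before: T₁ = [235.0·0.585/(4σ)]^(1/4) = 156.9 K.
Final:   T₂ = [S(1−0.635)/(4σ)]^(1/4) = 139.5 K.
Change: 139.5 − 156.9 = -17.45 K.

-17 kelvin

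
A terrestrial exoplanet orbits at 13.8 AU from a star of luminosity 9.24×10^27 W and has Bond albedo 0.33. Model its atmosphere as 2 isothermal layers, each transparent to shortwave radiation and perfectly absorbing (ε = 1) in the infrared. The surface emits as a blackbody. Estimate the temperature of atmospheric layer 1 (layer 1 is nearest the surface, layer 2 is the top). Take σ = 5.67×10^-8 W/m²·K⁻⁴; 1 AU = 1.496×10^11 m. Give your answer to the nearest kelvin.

d = 13.8 × 1.496×10^11 m = 2.064×10^12 m.
Flux at the orbit: S = L/(4πd²) = 9.24×10^27/(4π·(2.06×10^12)²) = 172.5 W/m².
OLR = S(1−α)/4 = 28.90 W/m²; the top layer radiates at T_e = 150.3 K.
In the N-layer model, layer k (counted from the surface) has T_k = (N+1−k)^(1/4)·T_e.
With k = 1: T_1 = (2+1−1)^¼·150.3 K = 178.7 K.

179 K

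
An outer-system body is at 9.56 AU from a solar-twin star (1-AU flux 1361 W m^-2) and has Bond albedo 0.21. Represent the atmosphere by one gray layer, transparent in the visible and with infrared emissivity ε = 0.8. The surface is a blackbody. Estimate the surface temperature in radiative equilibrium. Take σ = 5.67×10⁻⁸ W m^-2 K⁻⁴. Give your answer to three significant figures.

96.4 kelvin

Flux at the orbit: S = 1361/(9.56)² = 14.89 W m^-2.
The planet radiates to space at T_e = [S(1−α)/(4σ)]^(1/4) = 84.87 K.
The surface balance (absorbed SW + ε·downward IR = σT_s⁴) with T_a⁴ = T_s⁴/2 reduces to T_s = T_e·[2/(2−ε)]^¼ = 96.43 K.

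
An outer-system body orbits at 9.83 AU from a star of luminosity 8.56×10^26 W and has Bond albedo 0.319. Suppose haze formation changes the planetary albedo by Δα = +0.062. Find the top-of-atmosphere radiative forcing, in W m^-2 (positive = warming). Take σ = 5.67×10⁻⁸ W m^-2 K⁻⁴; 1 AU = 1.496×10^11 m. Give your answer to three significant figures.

d = 9.83 × 1.496×10^11 m = 1.471×10^12 m.
Spreading L over a sphere of radius d: S = 8.56×10^26/(4π·1.47×10^12²) = 31.50 W m^-2.
The change in absorbed flux is Δ[S(1−α)/4] = −SΔα/4 = -0.4882 W m^-2.

-0.488 W m^-2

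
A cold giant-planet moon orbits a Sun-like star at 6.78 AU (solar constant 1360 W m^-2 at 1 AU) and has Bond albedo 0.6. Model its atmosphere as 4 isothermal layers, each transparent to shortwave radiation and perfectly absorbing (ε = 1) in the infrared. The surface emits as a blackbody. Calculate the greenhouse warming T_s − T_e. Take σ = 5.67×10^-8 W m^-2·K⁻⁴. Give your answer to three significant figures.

By the inverse-square law, S = 1360/6.78² = 29.59 W m^-2.
OLR = S(1−α)/4 = 2.959 W m^-2; the top layer radiates at T_e = 84.99 K.
Surface: T_s = (5)^¼·T_e = 127.1 K.
Warming: T_s − T_e = 42.10 K.

42.1 kelvin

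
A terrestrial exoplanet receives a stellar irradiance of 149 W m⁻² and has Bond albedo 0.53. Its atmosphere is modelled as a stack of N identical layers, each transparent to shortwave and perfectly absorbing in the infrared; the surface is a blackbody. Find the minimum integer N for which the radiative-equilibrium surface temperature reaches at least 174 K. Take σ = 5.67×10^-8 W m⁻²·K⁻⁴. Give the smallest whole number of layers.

2

OLR = S(1−α)/4 = 17.51 W m⁻²; the top layer radiates at T_e = 132.6 K.
Need (N+1)T_e⁴ ≥ T_s⁴, i.e. N+1 ≥ (174/132.6)⁴ = 2.969.
Rounding up, N = 2.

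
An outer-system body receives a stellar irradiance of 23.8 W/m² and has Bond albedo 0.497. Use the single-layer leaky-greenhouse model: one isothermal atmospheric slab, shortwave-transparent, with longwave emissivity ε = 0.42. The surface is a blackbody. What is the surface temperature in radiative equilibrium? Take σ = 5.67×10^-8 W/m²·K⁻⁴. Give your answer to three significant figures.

90.4 kelvin

The planet radiates to space at T_e = [S(1−α)/(4σ)]^(1/4) = 85.24 K.
The surface balance (absorbed SW + ε·downward IR = σT_s⁴) with T_a⁴ = T_s⁴/2 reduces to T_s = T_e·[2/(2−ε)]^¼ = 90.41 K.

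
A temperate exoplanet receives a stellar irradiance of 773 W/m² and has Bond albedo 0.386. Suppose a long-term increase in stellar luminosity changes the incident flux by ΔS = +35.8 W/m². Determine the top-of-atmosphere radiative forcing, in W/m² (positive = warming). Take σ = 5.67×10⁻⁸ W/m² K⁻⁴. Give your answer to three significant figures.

5.50 W/m²

ΔF = Δ[S(1−α)]/4 = (1−0.386)·+35.8/4 = 5.495 W/m².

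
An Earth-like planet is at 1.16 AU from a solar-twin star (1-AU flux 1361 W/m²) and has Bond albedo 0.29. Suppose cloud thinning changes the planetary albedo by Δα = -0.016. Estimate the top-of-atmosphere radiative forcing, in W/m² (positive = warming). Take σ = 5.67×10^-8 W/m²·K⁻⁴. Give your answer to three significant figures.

4.05 W/m²

Irradiance scales as 1/d², so S = 1361 W/m² × (1/1.16)² = 1011 W/m².
The change in absorbed flux is Δ[S(1−α)/4] = −SΔα/4 = 4.046 W/m².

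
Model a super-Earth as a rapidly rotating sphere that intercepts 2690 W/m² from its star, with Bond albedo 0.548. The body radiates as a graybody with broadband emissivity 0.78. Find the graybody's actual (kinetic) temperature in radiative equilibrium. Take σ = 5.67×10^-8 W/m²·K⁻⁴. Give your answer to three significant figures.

Absorbed flux (global mean): S(1−α)/4 = 2690·0.452/4 = 304.0 W/m².
Radiative balance εσT⁴ = 304.0 gives T = [304.0/(0.78·σ)]^(1/4) = 287.9 K.

288 K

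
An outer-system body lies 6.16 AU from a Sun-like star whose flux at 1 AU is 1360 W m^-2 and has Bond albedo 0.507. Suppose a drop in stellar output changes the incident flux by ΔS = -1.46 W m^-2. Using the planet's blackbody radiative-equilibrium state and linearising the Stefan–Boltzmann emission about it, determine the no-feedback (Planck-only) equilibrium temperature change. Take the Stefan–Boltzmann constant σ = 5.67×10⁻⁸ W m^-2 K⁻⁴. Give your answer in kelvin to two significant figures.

Flux at the orbit: S = 1360/(6.16)² = 35.84 W m^-2.
Reference equilibrium: T_e = [S(1−α)/(4σ)]^(1/4) = 93.95 K.
ΔF = Δ[S(1−α)]/4 = (1−0.507)·-1.46/4 = -0.1799 W m^-2.
Planck response: λ_P = 4σT_e³ = 4·5.67×10⁻⁸·(93.95)³ = 0.1881 W m^-2/K.
ΔT₀ = ΔF/λ_P = -0.1799/0.1881 = -0.957 K.

-0.96 kelvin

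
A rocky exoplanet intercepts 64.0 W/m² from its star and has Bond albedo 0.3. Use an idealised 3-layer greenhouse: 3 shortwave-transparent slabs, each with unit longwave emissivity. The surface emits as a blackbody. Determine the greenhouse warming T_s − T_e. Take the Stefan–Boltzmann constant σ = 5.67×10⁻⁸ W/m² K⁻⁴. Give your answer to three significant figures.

The effective emission temperature is T_e = [S(1−α)/(4σ)]^¼ = 118.6 K.
Surface: T_s = (4)^¼·T_e = 167.7 K.
Warming: T_s − T_e = 49.11 K.

49.1 K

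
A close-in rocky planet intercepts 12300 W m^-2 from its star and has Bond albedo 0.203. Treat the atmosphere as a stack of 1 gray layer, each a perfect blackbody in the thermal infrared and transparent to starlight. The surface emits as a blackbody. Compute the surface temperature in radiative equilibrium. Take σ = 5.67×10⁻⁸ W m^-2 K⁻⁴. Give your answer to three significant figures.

542 K

Top-of-atmosphere balance: σT_e⁴ = S(1−α)/4 = 2451 W m^-2 → T_e = 456.0 K.
With N = 1 opaque layers, T_s = (N+1)^(1/4)·T_e = 2^(1/4)·456.0 = 542.2 K.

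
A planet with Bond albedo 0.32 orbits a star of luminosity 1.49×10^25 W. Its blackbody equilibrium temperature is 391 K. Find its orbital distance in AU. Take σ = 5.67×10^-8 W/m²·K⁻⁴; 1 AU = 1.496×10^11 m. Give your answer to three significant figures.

Required flux: S = 4σT⁴/(1−α) = 7795 W/m².
Then d = [L/(4πS)]^(1/2) = 1.233×10^10 m, i.e. 0.08244 AU.

0.0824 AU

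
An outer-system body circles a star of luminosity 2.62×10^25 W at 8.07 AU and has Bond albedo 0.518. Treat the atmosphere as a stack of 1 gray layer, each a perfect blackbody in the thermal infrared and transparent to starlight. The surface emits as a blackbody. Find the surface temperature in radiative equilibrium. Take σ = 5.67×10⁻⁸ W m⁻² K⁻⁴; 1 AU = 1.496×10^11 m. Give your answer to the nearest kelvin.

50 K

Orbital distance: d = 8.07 AU = 1.207×10^12 m.
Flux at the orbit: S = L/(4πd²) = 2.62×10^25/(4π·(1.21×10^12)²) = 1.430 W m⁻².
Top-of-atmosphere balance: σT_e⁴ = S(1−α)/4 = 0.1724 W m⁻² → T_e = 41.76 K.
With N = 1 opaque layers, T_s = (N+1)^(1/4)·T_e = 2^(1/4)·41.76 = 49.66 K.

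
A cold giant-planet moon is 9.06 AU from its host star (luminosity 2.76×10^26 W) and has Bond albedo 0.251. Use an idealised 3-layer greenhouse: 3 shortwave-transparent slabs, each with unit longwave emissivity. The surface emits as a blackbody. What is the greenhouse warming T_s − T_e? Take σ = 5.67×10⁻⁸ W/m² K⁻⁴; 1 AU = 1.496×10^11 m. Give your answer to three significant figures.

Orbital distance: d = 9.06 AU = 1.355×10^12 m.
S = L/(4πd²) = 11.96 W/m².
Top-of-atmosphere balance: σT_e⁴ = S(1−α)/4 = 2.239 W/m² → T_e = 79.27 K.
Surface: T_s = (4)^¼·T_e = 112.1 K.
So the greenhouse effect raises the surface by 112.1 − 79.27 = 32.83 K.

32.8 K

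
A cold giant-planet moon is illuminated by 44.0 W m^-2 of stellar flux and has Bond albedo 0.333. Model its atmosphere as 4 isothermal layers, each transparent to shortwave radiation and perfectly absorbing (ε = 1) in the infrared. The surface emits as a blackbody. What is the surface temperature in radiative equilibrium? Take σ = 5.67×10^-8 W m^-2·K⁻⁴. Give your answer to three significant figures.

The effective emission temperature is T_e = [S(1−α)/(4σ)]^¼ = 106.7 K.
Layer-by-layer balance gives σT_s⁴ = (N+1)σT_e⁴, so T_s = 5^¼·106.7 = 159.5 K.

159 K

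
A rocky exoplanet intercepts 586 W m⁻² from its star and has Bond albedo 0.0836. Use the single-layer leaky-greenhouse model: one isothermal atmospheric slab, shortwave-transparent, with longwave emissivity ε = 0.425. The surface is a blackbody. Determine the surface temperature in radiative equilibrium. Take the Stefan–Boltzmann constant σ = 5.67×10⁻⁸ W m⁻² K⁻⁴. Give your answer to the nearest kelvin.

At the top of the atmosphere, σT_e⁴ = S(1−α)/4 = 134.3 W m⁻², giving T_e = 220.6 K.
The surface balance (absorbed SW + ε·downward IR = σT_s⁴) with T_a⁴ = T_s⁴/2 reduces to T_s = T_e·[2/(2−ε)]^¼ = 234.2 K.

234 K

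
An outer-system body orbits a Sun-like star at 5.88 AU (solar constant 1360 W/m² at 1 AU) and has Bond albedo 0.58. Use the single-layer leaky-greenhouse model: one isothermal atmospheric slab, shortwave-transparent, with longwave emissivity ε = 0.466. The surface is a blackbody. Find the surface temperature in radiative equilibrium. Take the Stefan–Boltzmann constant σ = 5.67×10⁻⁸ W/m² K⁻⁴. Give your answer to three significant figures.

Irradiance scales as 1/d², so S = 1360 W/m² × (1/5.88)² = 39.34 W/m².
Effective emission temperature (TOA balance): σT_e⁴ = S(1−α)/4 = 4.130 W/m² → T_e = 92.38 K.
Surface balance with a leaky layer gives σT_s⁴ = σT_e⁴·2/(2−ε), so T_s = T_e·[2/(2−0.466)]^(1/4) = 98.72 K.

98.7 K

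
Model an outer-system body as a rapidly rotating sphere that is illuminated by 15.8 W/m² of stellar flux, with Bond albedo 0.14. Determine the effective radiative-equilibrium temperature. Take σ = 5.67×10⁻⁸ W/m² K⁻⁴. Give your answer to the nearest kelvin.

Absorbed flux (global mean): S(1−α)/4 = 15.80·0.86/4 = 3.397 W/m².
Set σT⁴ = 3.397 → T = (3.397/σ)^(1/4) = 87.98 K.

88 K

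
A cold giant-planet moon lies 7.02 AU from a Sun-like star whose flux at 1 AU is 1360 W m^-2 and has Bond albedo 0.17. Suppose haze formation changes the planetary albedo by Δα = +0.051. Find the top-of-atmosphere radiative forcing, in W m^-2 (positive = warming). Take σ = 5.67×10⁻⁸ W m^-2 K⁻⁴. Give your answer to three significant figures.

-0.352 W m^-2

Irradiance scales as 1/d², so S = 1360 W m^-2 × (1/7.02)² = 27.60 W m^-2.
TOA radiative forcing: ΔF = −S·Δα/4 = −27.60·(+0.051)/4 = -0.3519 W m^-2.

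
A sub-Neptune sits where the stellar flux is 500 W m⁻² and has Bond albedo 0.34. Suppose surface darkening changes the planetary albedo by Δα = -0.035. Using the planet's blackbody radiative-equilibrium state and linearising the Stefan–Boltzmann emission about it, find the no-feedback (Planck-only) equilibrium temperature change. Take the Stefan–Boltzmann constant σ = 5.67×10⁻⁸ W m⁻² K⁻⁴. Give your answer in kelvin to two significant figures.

The baseline emission temperature is T_e = 195.3 K.
TOA radiative forcing: ΔF = −S·Δα/4 = −500.0·(-0.035)/4 = 4.375 W m⁻².
Planck response: λ_P = 4σT_e³ = 4·5.67×10⁻⁸·(195.3)³ = 1.690 W m⁻²/K.
So ΔT₀ = 4.375/1.690 = 2.59 K.

2.6 K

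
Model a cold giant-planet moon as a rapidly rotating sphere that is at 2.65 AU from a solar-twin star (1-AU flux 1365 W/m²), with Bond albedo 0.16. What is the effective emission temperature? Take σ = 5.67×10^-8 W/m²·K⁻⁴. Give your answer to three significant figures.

164 kelvin

Flux at the orbit: S = 1365/(2.65)² = 194.4 W/m².
Averaging over the sphere, the absorbed flux is S(1−α)/4 = 40.82 W/m².
Balancing against σT⁴: T = (40.82/5.67×10⁻⁸)^(1/4) = 163.8 K.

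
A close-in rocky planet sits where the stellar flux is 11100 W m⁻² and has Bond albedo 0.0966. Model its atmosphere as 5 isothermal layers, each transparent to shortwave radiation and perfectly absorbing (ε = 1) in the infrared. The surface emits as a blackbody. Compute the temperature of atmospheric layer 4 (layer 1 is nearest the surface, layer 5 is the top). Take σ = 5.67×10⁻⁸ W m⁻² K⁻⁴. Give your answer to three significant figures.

OLR = S(1−α)/4 = 2507 W m⁻²; the top layer radiates at T_e = 458.6 K.
The net upward flux σT_e⁴ is constant between every pair of levels, so T_k⁴ = (N+1−k)T_e⁴.
With k = 4: T_4 = (5+1−4)^¼·458.6 K = 545.3 K.

545 kelvin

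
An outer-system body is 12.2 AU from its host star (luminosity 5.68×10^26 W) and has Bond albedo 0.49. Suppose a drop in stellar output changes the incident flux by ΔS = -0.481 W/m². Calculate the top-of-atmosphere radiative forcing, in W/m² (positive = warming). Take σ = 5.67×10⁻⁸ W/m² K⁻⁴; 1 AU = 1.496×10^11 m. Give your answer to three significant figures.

d = 12.2 × 1.496×10^11 m = 1.825×10^12 m.
S = L/(4πd²) = 13.57 W/m².
Only a fraction (1−α) is absorbed and it's spread over 4πR², so ΔF = (1−α)ΔS/4 = -0.06133 W/m².

-0.0613 W/m²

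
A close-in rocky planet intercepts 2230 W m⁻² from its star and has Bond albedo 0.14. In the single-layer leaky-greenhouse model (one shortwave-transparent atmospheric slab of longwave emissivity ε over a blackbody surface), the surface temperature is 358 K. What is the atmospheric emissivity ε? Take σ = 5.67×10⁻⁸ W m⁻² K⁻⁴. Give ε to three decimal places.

0.970

First, T_e = [2230·(1−0.14)/(4σ)]^(1/4) = 303.2 K.
Since (2−ε)/2 = (T_e/T_s)⁴ = 0.5148, ε = 0.9704.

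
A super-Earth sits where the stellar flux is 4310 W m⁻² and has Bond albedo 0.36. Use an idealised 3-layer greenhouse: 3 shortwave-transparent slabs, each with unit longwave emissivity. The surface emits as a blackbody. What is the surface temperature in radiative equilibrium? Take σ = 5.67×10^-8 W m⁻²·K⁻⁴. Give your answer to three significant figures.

470 kelvin

OLR = S(1−α)/4 = 689.6 W m⁻²; the top layer radiates at T_e = 332.1 K.
Layer-by-layer balance gives σT_s⁴ = (N+1)σT_e⁴, so T_s = 4^¼·332.1 = 469.6 K.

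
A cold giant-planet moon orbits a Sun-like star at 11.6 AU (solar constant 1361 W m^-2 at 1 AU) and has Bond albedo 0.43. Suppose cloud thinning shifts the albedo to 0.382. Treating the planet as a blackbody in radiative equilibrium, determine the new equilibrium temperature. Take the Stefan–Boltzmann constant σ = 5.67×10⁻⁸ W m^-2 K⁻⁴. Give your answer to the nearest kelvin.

By the inverse-square law, S = 1361/11.6² = 10.11 W m^-2.
With the new albedo, S(1−α₂)/4 = 1.563 W m^-2, so T₂ = 72.46 K.

72 K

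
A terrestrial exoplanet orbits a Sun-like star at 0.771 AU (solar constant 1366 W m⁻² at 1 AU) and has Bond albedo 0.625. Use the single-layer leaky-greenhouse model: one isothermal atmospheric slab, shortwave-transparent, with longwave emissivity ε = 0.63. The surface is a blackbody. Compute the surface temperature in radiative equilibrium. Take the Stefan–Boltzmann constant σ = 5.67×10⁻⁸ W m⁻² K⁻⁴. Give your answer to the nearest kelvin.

273 K

Flux at the orbit: S = 1366/(0.771)² = 2298 W m⁻².
At the top of the atmosphere, σT_e⁴ = S(1−α)/4 = 215.4 W m⁻², giving T_e = 248.3 K.
The surface balance (absorbed SW + ε·downward IR = σT_s⁴) with T_a⁴ = T_s⁴/2 reduces to T_s = T_e·[2/(2−ε)]^¼ = 272.9 K.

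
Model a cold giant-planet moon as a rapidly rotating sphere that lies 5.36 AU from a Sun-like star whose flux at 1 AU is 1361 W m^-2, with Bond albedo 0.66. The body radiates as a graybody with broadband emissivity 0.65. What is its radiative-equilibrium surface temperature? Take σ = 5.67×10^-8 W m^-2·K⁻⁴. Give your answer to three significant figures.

102 K

Flux at the orbit: S = 1361/(5.36)² = 47.37 W m^-2.
Averaging over the sphere, the absorbed flux is S(1−α)/4 = 4.027 W m^-2.
Radiative balance εσT⁴ = 4.027 gives T = [4.027/(0.65·σ)]^(1/4) = 102.2 K.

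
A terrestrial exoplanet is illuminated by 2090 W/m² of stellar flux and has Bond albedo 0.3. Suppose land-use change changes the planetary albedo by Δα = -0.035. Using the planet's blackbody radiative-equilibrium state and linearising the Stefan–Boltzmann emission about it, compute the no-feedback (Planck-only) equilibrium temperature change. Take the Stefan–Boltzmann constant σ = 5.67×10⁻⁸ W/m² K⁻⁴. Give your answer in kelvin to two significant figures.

Reference equilibrium: T_e = [S(1−α)/(4σ)]^(1/4) = 283.4 K.
The change in absorbed flux is Δ[S(1−α)/4] = −SΔα/4 = 18.29 W/m².
Linearising σT⁴ gives d(σT⁴)/dT = 4σT_e³ = 5.162 W/m² per K.
Hence the no-feedback warming is ΔF/(4σT_e³) = 3.54 K.

3.5 K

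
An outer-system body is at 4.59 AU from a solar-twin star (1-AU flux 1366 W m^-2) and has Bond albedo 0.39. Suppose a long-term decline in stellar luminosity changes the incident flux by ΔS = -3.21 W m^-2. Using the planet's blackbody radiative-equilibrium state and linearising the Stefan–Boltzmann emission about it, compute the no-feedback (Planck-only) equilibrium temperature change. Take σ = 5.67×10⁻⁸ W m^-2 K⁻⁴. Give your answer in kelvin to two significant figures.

By the inverse-square law, S = 1366/4.59² = 64.84 W m^-2.
Reference equilibrium: T_e = [S(1−α)/(4σ)]^(1/4) = 114.9 K.
ΔF = Δ[S(1−α)]/4 = (1−0.39)·-3.21/4 = -0.4895 W m^-2.
Planck response: λ_P = 4σT_e³ = 4·5.67×10⁻⁸·(114.9)³ = 0.3442 W m^-2/K.
Hence the no-feedback warming is ΔF/(4σT_e³) = -1.42 K.

-1.4 kelvin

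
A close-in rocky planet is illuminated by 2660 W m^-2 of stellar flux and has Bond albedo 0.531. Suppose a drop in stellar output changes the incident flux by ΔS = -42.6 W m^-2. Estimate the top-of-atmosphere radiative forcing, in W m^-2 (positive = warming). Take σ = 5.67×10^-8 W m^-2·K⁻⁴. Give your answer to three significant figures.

ΔF = Δ[S(1−α)]/4 = (1−0.531)·-42.6/4 = -4.995 W m^-2.

-4.99 W m^-2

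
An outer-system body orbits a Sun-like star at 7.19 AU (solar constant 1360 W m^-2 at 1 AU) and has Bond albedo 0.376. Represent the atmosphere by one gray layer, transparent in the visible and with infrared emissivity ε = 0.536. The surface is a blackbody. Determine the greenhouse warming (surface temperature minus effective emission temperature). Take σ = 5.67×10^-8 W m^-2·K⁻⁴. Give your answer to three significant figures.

Flux at the orbit: S = 1360/(7.19)² = 26.31 W m^-2.
Effective emission temperature (TOA balance): σT_e⁴ = S(1−α)/4 = 4.104 W m^-2 → T_e = 92.24 K.
For a single slab of emissivity ε, T_s⁴ = 2T_e⁴/(2−ε); thus T_s = 92.24·(1.366)^(1/4) = 99.72 K.
T_s − T_e = 99.72 − 92.24 = 7.482 K.

7.48 K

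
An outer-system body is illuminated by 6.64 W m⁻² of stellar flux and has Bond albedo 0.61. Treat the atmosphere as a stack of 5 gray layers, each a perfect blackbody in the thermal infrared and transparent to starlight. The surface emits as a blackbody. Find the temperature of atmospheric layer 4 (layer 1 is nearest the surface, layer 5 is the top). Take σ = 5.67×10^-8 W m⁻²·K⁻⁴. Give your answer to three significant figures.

OLR = S(1−α)/4 = 0.6474 W m⁻²; the top layer radiates at T_e = 58.13 K.
Each opaque layer satisfies 2T_j⁴ = T_{j−1}⁴ + T_{j+1}⁴, giving T_k⁴ = (N+1−k)T_e⁴.
With k = 4: T_4 = (5+1−4)^¼·58.13 K = 69.13 K.

69.1 kelvin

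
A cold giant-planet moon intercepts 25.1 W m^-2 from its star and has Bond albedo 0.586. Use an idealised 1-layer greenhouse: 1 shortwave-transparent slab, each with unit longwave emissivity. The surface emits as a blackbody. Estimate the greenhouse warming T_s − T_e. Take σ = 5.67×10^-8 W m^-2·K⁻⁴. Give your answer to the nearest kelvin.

OLR = S(1−α)/4 = 2.598 W m^-2; the top layer radiates at T_e = 82.27 K.
T_s = (N+1)^(1/4)·T_e = 97.84 K.
Warming: T_s − T_e = 15.57 K.

16 K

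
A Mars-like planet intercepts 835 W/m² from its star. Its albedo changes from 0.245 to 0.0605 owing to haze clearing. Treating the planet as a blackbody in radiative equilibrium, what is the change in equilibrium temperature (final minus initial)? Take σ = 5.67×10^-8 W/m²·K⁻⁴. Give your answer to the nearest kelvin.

Before: T₁ = [835.0·0.755/(4σ)]^(1/4) = 229.6 K.
Final:   T₂ = [S(1−0.0605)/(4σ)]^(1/4) = 242.5 K.
Change: 242.5 − 229.6 = 12.90 K.

13 K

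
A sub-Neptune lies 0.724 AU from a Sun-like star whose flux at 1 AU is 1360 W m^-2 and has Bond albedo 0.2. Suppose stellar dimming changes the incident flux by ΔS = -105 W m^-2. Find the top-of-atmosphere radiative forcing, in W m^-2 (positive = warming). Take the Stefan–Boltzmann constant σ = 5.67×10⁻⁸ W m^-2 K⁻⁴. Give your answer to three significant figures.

Irradiance scales as 1/d², so S = 1360 W m^-2 × (1/0.724)² = 2595 W m^-2.
TOA radiative forcing: ΔF = (1−α)ΔS/4 = 0.8·(-105)/4 = -21.00 W m^-2.

-21.0 W m^-2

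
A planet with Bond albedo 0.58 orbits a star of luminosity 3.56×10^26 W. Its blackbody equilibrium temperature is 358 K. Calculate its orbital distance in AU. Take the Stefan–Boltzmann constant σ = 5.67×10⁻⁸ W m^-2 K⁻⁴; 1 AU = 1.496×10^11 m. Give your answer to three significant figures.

Required flux: S = 4σT⁴/(1−α) = 8870 W m^-2.
Then d = [L/(4πS)]^(1/2) = 5.651×10^10 m, i.e. 0.3778 AU.

0.378 AU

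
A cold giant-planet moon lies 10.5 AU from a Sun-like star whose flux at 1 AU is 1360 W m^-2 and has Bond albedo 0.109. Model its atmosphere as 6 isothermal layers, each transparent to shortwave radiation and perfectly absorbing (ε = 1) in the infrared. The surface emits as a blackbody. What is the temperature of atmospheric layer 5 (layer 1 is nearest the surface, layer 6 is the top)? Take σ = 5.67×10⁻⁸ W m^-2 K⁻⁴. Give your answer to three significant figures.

Flux at the orbit: S = 1360/(10.5)² = 12.34 W m^-2.
The effective emission temperature is T_e = [S(1−α)/(4σ)]^¼ = 83.44 K.
In the N-layer model, layer k (counted from the surface) has T_k = (N+1−k)^(1/4)·T_e.
With k = 5: T_5 = (6+1−5)^¼·83.44 K = 99.22 K.

99.2 K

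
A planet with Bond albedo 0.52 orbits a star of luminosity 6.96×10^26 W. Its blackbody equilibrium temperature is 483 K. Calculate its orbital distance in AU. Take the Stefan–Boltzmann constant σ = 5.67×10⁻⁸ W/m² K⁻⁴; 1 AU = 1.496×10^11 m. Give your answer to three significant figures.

The flux needed for this T is 4σT⁴/(1−0.52) = 25720 W/m².
From L = 4πd²S, d = √(6.96×10^26/(4π·25720)) = 4.641×10^10 m = 0.3102 AU.

0.310 AU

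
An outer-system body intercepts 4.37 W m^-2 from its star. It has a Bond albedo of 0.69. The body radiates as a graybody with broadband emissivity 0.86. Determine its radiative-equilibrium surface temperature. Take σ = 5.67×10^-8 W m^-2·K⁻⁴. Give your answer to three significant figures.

51.3 K

Averaging over the sphere, the absorbed flux is S(1−α)/4 = 0.3387 W m^-2.
Equating to εσT⁴ with ε = 0.86: T = (0.3387/0.86σ)^(1/4) = 51.34 K.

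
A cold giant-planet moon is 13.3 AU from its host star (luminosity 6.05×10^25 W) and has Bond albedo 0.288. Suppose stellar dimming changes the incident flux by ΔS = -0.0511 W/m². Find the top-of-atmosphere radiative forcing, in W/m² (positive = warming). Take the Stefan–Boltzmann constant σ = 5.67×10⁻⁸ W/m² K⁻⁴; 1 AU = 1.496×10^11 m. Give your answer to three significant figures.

-0.00910 W/m²

Orbital distance: d = 13.3 AU = 1.990×10^12 m.
S = L/(4πd²) = 1.216 W/m².
TOA radiative forcing: ΔF = (1−α)ΔS/4 = 0.712·(-0.0511)/4 = -0.009096 W/m².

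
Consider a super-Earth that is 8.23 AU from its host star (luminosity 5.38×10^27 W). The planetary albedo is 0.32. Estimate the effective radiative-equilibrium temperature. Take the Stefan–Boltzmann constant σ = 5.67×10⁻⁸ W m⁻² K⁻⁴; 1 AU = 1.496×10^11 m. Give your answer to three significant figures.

d = 8.23 × 1.496×10^11 m = 1.231×10^12 m.
Flux at the orbit: S = L/(4πd²) = 5.38×10^27/(4π·(1.23×10^12)²) = 282.4 W m⁻².
The planet absorbs (1−α)S over its disc πR² and re-emits over 4πR², so the mean absorbed flux is (1−0.32)·282.4/4 = 48.01 W m⁻².
Balancing against σT⁴: T = (48.01/5.67×10⁻⁸)^(1/4) = 170.6 K.

171 kelvin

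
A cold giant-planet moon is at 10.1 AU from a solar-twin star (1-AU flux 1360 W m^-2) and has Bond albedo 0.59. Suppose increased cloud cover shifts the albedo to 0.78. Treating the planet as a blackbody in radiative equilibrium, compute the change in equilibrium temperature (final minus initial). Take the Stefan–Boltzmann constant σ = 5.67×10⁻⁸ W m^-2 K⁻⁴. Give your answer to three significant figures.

Irradiance scales as 1/d², so S = 1360 W m^-2 × (1/10.1)² = 13.33 W m^-2.
Before: T₁ = [13.33·0.41/(4σ)]^(1/4) = 70.07 K.
Final:   T₂ = [S(1−0.78)/(4σ)]^(1/4) = 59.97 K.
ΔT = T₂ − T₁ = -10.10 K.

-10.1 K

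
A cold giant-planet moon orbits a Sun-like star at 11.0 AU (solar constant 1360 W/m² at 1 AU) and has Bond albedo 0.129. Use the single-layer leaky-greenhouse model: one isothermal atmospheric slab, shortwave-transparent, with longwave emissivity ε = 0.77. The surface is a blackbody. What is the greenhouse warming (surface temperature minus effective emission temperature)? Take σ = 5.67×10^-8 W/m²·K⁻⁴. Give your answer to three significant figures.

By the inverse-square law, S = 1360/11.0² = 11.24 W/m².
The planet radiates to space at T_e = [S(1−α)/(4σ)]^(1/4) = 81.06 K.
Surface balance with a leaky layer gives σT_s⁴ = σT_e⁴·2/(2−ε), so T_s = T_e·[2/(2−0.77)]^(1/4) = 91.53 K.
The atmosphere warms the surface by 10.47 K.

10.5 kelvin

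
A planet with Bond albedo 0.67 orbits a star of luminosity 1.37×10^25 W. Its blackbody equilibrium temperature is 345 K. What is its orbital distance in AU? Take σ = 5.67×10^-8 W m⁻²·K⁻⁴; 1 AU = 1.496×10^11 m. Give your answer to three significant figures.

0.0707 AU

Required flux: S = 4σT⁴/(1−α) = 9737 W m⁻².
S = L/(4πd²) → d = √(L/4πS) = √(1.37×10^25/(4π·9737)) = 1.058×10^10 m = 0.07073 AU.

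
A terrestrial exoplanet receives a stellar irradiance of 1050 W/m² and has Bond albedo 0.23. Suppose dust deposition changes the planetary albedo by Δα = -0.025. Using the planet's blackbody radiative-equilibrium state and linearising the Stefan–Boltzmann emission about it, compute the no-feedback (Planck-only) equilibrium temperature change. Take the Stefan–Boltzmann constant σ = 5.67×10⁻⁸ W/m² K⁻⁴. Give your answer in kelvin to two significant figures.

2.0 K

Unperturbed T_e = [1050·(1−0.23)/(4σ)]^¼ = 244.3 K.
The change in absorbed flux is Δ[S(1−α)/4] = −SΔα/4 = 6.562 W/m².
The Planck feedback parameter is 4σT_e³ = 3.309 W/m²/K.
ΔT₀ = ΔF/λ_P = 6.562/3.309 = 1.98 K.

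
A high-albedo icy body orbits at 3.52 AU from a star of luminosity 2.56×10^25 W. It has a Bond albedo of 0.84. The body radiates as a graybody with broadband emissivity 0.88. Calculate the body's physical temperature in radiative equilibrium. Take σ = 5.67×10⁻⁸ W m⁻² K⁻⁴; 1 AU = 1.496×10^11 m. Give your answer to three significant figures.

d = 3.52 × 1.496×10^11 m = 5.266×10^11 m.
Spreading L over a sphere of radius d: S = 2.56×10^25/(4π·5.27×10^11²) = 7.347 W m⁻².
The planet absorbs (1−α)S over its disc πR² and re-emits over 4πR², so the mean absorbed flux is (1−0.84)·7.347/4 = 0.2939 W m⁻².
Equating to εσT⁴ with ε = 0.88: T = (0.2939/0.88σ)^(1/4) = 49.26 K.

49.3 K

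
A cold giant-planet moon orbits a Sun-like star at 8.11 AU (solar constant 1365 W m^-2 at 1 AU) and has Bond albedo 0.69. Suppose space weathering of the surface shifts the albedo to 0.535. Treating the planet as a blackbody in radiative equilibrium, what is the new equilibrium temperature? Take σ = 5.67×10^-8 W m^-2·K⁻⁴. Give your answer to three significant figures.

Irradiance scales as 1/d², so S = 1365 W m^-2 × (1/8.11)² = 20.75 W m^-2.
T₂ = [S(1−α₂)/(4σ)]^(1/4) = [20.75·0.465/(4σ)]^(1/4) = 80.77 K.

80.8 K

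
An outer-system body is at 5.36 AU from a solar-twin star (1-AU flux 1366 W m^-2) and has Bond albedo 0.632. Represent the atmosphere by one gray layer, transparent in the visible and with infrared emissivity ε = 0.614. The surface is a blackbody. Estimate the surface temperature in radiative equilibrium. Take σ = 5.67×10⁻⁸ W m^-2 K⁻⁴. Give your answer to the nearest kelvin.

Flux at the orbit: S = 1366/(5.36)² = 47.55 W m^-2.
The planet radiates to space at T_e = [S(1−α)/(4σ)]^(1/4) = 93.72 K.
For a single slab of emissivity ε, T_s⁴ = 2T_e⁴/(2−ε); thus T_s = 93.72·(1.443)^(1/4) = 102.7 K.

103 kelvin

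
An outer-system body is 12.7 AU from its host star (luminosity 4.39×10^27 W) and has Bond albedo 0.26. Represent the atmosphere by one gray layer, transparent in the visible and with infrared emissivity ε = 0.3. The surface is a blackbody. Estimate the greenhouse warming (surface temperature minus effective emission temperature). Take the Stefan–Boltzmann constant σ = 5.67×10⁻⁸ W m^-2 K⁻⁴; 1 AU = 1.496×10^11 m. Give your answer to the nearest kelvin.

6 K

Orbital distance: d = 12.7 AU = 1.900×10^12 m.
Spreading L over a sphere of radius d: S = 4.39×10^27/(4π·1.90×10^12²) = 96.78 W m^-2.
At the top of the atmosphere, σT_e⁴ = S(1−α)/4 = 17.90 W m^-2, giving T_e = 133.3 K.
Surface balance with a leaky layer gives σT_s⁴ = σT_e⁴·2/(2−ε), so T_s = T_e·[2/(2−0.3)]^(1/4) = 138.8 K.
The atmosphere warms the surface by 5.528 K.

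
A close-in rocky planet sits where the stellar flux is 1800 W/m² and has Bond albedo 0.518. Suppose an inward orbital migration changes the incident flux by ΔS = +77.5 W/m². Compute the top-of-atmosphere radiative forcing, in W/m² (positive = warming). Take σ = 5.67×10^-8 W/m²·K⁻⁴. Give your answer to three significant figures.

ΔF = Δ[S(1−α)]/4 = (1−0.518)·+77.5/4 = 9.339 W/m².

9.34 W/m²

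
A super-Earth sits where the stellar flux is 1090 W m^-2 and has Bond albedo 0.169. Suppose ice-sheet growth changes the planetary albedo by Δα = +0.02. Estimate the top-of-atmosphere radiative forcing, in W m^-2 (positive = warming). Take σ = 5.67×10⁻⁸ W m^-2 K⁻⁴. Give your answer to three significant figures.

ΔF = −(S/4)Δα = −(1090/4)×(+0.02) = -5.450 W m^-2.

-5.45 W m^-2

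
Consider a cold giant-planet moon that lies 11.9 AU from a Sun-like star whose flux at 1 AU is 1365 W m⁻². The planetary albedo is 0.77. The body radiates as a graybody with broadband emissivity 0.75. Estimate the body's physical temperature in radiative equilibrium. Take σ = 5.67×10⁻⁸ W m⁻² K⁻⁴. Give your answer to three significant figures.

Flux at the orbit: S = 1365/(11.9)² = 9.639 W m⁻².
Averaging over the sphere, the absorbed flux is S(1−α)/4 = 0.5543 W m⁻².
Equating to εσT⁴ with ε = 0.75: T = (0.5543/0.75σ)^(1/4) = 60.08 K.

60.1 K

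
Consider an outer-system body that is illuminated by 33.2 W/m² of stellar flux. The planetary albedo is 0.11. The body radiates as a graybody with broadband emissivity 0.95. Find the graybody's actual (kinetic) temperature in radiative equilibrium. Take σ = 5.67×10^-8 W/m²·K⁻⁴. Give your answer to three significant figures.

Averaging over the sphere, the absorbed flux is S(1−α)/4 = 7.387 W/m².
Radiative balance εσT⁴ = 7.387 gives T = [7.387/(0.95·σ)]^(1/4) = 108.2 K.

108 K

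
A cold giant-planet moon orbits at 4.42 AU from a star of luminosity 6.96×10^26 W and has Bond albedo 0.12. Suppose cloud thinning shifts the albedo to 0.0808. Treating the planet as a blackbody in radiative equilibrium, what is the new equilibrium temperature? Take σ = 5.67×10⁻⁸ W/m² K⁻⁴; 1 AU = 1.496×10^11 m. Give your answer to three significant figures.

d = 4.42 × 1.496×10^11 m = 6.612×10^11 m.
S = L/(4πd²) = 126.7 W/m².
T₂ = [S(1−α₂)/(4σ)]^(1/4) = [126.7·0.919/(4σ)]^(1/4) = 150.5 K.

151 K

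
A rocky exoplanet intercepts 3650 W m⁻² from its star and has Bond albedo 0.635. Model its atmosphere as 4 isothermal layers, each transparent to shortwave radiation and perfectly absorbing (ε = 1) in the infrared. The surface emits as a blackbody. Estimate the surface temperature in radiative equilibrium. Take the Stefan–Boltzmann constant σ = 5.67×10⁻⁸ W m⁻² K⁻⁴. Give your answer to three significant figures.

OLR = S(1−α)/4 = 333.1 W m⁻²; the top layer radiates at T_e = 276.8 K.
For an N-layer opaque stack, T_s⁴ = (N+1)T_e⁴, hence T_s = (5)^(1/4)×276.8 K = 414.0 K.

414 kelvin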